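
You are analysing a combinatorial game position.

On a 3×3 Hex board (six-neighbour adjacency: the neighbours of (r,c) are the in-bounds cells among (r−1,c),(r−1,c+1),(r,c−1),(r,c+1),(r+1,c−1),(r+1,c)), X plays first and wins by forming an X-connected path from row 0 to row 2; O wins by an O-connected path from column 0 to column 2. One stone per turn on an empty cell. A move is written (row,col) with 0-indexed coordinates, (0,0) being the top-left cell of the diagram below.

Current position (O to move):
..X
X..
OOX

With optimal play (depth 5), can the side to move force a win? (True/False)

O winning at [..X/X../OOX]: True

[..X/X../OOX] O move#1: (0,0):-1/O.X/X../OOX, (0,1):-1/.OX/X../OOX, (1,1):-1/..X/XO./OOX, (1,2):+1/..X/X.O/OOX*
[..X/X.O/OOX] end (terminal -1, X#2); searched ..X/X../OOX to 5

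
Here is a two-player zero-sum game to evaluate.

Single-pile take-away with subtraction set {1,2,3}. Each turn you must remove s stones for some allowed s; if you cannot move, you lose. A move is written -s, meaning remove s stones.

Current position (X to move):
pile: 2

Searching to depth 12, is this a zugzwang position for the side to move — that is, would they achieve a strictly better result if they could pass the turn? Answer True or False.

[2] X move#1: -1:-1/1, -2:+1/0*
[0] end (terminal -1, O#2); searched 2 to 12
if X skipped the turn, O would face:
~ [2] O move#1: -1:-1/1, -2:+1/0*
~ [0] end (terminal -1, X#2); searched 2 to 12
compare (X): move=+1 vs pass=-1

zugzwang(2, X) = False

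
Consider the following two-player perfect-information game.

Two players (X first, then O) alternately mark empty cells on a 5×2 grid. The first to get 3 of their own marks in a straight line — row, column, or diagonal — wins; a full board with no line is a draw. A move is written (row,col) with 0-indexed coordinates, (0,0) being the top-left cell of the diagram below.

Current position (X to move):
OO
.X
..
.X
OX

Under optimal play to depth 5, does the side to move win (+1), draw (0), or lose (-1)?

value(OO/.X/../.X/OX, X) = +1

ply 1, X at OO/.X/../.X/OX | (1,0)=+0→OO/XX/../.X/OX; (2,0)=+0→OO/.X/X./.X/OX; (2,1)=+1→OO/.X/.X/.X/OX*; (3,0)=+0→OO/.X/../XX/OX
ply 2: OO/.X/.X/.X/OX is terminal -1 (O); from OO/.X/../.X/OX depth 5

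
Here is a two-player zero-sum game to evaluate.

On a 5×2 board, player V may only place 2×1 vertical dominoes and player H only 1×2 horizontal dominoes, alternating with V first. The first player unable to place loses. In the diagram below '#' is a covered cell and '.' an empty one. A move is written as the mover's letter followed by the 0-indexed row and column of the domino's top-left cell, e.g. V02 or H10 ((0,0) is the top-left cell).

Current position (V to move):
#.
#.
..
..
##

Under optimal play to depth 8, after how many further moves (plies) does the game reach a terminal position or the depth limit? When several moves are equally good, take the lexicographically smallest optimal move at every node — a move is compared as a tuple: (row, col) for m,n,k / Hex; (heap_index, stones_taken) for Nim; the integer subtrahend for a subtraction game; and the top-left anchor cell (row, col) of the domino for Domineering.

PV length from [#./#./../../##]: 1 ply

ply 1, V at #./#./../../## | V01=-1→##/##/../../##; V11=-1→#./##/.#/../##; V20=+1→#./#./#./#./##*; V21=+1→#./#./.#/.#/##
ply 2: #./#./#./#./## is terminal -1 (H); from #./#./../../## depth 8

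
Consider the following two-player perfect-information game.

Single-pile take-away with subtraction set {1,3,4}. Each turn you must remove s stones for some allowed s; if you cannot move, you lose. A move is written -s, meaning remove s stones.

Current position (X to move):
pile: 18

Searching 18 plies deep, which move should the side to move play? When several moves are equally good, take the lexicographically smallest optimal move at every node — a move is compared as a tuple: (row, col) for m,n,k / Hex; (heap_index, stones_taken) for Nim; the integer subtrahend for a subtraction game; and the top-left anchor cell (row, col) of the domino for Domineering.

X's best at [18]: -4

ply 1, X at 18 | -1=-1→17; -3=-1→15; -4=+1→14*
ply 2, O at 14 | -1=-1→13*; -3=-1→11; -4=-1→10
ply 3, X at 13 | -1=-1→12; -3=-1→10; -4=+1→9*
ply 4, O at 9 | -1=-1→8*; -3=-1→6; -4=-1→5
ply 5, X at 8 | -1=+1→7*; -3=-1→5; -4=-1→4
ply 6, O at 7 | -1=-1→6*; -3=-1→4; -4=-1→3
ply 7, X at 6 | -1=-1→5; -3=-1→3; -4=+1→2*
ply 8, O at 2 | -1=-1→1*
ply 9, X at 1 | -1=+1→0*
ply 10: 0 is terminal -1 (O); from 18 depth 18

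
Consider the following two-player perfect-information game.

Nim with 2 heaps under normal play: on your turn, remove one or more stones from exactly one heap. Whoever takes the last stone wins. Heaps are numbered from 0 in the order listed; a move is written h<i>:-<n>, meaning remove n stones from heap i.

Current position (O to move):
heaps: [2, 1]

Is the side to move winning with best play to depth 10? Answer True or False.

O winning at [(2,1)]: True

p1 O@[(2,1)]: h0:-1[(1,1)]+1* h0:-2[(0,1)]-1 h1:-1[(2,0)]-1
p2 X@[(1,1)]: h0:-1[(0,1)]-1* h1:-1[(1,0)]-1
p3 O@[(0,1)]: h1:-1[(0,0)]+1*
p4 X@[(0,0)] terminal -1; root [(2,1)] d10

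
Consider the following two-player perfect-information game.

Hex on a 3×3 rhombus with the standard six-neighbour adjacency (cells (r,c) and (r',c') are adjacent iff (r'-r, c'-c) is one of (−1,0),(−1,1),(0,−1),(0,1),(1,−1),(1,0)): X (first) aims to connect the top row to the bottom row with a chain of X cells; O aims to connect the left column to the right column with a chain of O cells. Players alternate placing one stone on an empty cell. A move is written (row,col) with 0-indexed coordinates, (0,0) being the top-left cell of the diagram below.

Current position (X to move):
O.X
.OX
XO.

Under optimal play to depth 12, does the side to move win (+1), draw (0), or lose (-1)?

[O.X/.OX/XO.] X move#1: (0,1):+1/OXX/.OX/XO.*, (1,0):+1/O.X/XOX/XO., (2,2):+1/O.X/.OX/XOX
[OXX/.OX/XO.] O move#2: (1,0):-1/OXX/OOX/XO.*, (2,2):-1/OXX/.OX/XOO
[OXX/OOX/XO.] X move#3: (2,2):+1/OXX/OOX/XOX*
[OXX/OOX/XOX] end (terminal -1, O#4); searched O.X/.OX/XO. to 12

value(O.X/.OX/XO., X) = +1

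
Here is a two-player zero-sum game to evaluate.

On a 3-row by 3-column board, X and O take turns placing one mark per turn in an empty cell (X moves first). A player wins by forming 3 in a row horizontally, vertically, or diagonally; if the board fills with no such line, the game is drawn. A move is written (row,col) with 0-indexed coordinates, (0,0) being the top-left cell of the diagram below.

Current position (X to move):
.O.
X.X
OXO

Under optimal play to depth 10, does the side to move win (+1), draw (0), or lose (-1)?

ply 1, X at .O./X.X/OXO | (0,0)=+0→XO./X.X/OXO; (0,2)=+0→.OX/X.X/OXO; (1,1)=+1→.O./XXX/OXO*
ply 2: .O./XXX/OXO is terminal -1 (O); from .O./X.X/OXO depth 10

value(.O./X.X/OXO, X) = +1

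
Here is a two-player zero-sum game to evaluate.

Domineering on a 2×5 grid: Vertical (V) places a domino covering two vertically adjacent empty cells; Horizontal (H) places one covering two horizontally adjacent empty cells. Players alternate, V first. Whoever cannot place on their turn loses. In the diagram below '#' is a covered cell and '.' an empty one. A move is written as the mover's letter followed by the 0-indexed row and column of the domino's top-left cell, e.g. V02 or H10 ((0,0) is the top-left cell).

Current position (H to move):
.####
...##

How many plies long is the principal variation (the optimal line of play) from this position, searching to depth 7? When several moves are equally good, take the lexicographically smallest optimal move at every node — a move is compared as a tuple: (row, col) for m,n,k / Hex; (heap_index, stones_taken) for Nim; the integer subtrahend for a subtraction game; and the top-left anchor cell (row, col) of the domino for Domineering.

PV length from [.####/...##]: 1 ply

[.####/...##] H move#1: H10:+1/.####/##.##*, H11:-1/.####/.####
[.####/##.##] end (terminal -1, V#2); searched .####/...## to 7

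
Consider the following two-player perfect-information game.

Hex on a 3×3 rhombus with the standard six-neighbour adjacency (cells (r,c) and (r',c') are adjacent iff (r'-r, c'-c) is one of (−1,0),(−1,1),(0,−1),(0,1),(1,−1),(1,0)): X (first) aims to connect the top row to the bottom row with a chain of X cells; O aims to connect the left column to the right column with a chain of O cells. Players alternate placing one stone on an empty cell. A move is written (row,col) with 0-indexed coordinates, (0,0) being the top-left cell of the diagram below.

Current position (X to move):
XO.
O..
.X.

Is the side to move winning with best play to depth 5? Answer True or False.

X winning at [XO./O../.X.]: True

p1 X@[XO./O../.X.]: (0,2)[XOX/O../.X.]+1* (1,1)[XO./OX./.X.]-1 (1,2)[XO./O.X/.X.]-1 (2,0)[XO./O../XX.]-1 (2,2)[XO./O../.XX]-1
p2 O@[XOX/O../.X.]: (1,1)[XOX/OO./.X.]-1* (1,2)[XOX/O.O/.X.]-1 (2,0)[XOX/O../OX.]-1 (2,2)[XOX/O../.XO]-1
p3 X@[XOX/OO./.X.]: (1,2)[XOX/OOX/.X.]+1* (2,0)[XOX/OO./XX.]-1 (2,2)[XOX/OO./.XX]-1
p4 O@[XOX/OOX/.X.] terminal -1; root [XO./O../.X.] d5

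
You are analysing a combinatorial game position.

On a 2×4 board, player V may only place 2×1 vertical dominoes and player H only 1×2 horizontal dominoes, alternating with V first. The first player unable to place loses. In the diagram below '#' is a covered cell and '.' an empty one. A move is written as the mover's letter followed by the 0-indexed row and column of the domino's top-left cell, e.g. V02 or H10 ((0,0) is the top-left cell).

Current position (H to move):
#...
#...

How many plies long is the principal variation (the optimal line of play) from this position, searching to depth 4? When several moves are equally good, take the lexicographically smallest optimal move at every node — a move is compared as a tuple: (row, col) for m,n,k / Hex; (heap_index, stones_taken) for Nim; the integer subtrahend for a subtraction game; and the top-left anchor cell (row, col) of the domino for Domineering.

PV length from [#.../#...]: 3 plies

ply 1, H at #.../#... | H01=+1→###./#...*; H02=+1→#.##/#...; H11=+1→#.../###.; H12=+1→#.../#.##
ply 2, V at ###./#... | V03=-1→####/#..#*
ply 3, H at ####/#..# | H11=+1→####/####*
ply 4: ####/#### is terminal -1 (V); from #.../#... depth 4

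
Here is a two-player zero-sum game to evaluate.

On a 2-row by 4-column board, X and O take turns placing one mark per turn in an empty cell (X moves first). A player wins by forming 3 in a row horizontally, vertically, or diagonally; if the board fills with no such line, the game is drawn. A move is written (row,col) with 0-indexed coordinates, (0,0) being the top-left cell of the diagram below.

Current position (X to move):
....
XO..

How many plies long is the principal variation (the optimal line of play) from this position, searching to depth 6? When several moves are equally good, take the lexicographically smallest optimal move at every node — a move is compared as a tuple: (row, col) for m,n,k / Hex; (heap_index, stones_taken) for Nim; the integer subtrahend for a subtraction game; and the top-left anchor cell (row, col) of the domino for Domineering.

PV length from [..../XO..]: 6 plies

ply 1, X at ..../XO.. | (0,0)=+0→X.../XO..*; (0,1)=+0→.X../XO..; (0,2)=+0→..X./XO..; (0,3)=+0→...X/XO..; (1,2)=+0→..../XOX.; (1,3)=+0→..../XO.X
ply 2, O at X.../XO.. | (0,1)=+0→XO../XO..*; (0,2)=+0→X.O./XO..; (0,3)=+0→X..O/XO..; (1,2)=+0→X.../XOO.; (1,3)=+0→X.../XO.O
ply 3, X at XO../XO.. | (0,2)=+0→XOX./XO..*; (0,3)=+0→XO.X/XO..; (1,2)=+0→XO../XOX.; (1,3)=+0→XO../XO.X
ply 4, O at XOX./XO.. | (0,3)=+0→XOXO/XO..*; (1,2)=+0→XOX./XOO.; (1,3)=+0→XOX./XO.O
ply 5, X at XOXO/XO.. | (1,2)=+0→XOXO/XOX.*; (1,3)=+0→XOXO/XO.X
ply 6, O at XOXO/XOX. | (1,3)=+0→XOXO/XOXO*
ply 7: XOXO/XOXO is terminal +0 (X); from ..../XO.. depth 6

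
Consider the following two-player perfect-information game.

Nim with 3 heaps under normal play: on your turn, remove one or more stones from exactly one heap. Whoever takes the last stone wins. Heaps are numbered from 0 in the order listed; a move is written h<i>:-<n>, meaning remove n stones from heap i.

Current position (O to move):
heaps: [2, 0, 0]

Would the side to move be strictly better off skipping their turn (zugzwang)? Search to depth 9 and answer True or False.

[(2,0,0)] O move#1: h0:-1:-1/(1,0,0), h0:-2:+1/(0,0,0)*
[(0,0,0)] end (terminal -1, X#2); searched (2,0,0) to 9
suppose O passes — search the same position with X to move:
pass> [(2,0,0)] X move#1: h0:-1:-1/(1,0,0), h0:-2:+1/(0,0,0)*
pass> [(0,0,0)] end (terminal -1, O#2); searched (2,0,0) to 9
for O: play +1, pass -1

zugzwang((2,0,0), O) = False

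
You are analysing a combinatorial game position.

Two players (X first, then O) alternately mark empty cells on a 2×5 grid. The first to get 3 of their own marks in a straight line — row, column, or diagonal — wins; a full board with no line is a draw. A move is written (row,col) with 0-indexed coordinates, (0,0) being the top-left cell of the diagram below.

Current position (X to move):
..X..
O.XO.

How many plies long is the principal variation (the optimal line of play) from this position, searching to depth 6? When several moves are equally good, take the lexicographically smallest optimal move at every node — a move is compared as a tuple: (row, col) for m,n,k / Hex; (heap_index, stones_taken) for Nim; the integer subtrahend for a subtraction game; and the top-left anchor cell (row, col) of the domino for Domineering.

PV length from [..X../O.XO.]: 3 plies

[..X../O.XO.] X move#1: (0,0):+0/X.X../O.XO., (0,1):+1/.XX../O.XO.*, (0,3):+1/..XX./O.XO., (0,4):+0/..X.X/O.XO., (1,1):+0/..X../OXXO., (1,4):+0/..X../O.XOX
[.XX../O.XO.] O move#2: (0,0):-1/OXX../O.XO.*, (0,3):-1/.XXO./O.XO., (0,4):-1/.XX.O/O.XO., (1,1):-1/.XX../OOXO., (1,4):-1/.XX../O.XOO
[OXX../O.XO.] X move#3: (0,3):+1/OXXX./O.XO.*, (0,4):+0/OXX.X/O.XO., (1,1):+0/OXX../OXXO., (1,4):+0/OXX../O.XOX
[OXXX./O.XO.] end (terminal -1, O#4); searched ..X../O.XO. to 6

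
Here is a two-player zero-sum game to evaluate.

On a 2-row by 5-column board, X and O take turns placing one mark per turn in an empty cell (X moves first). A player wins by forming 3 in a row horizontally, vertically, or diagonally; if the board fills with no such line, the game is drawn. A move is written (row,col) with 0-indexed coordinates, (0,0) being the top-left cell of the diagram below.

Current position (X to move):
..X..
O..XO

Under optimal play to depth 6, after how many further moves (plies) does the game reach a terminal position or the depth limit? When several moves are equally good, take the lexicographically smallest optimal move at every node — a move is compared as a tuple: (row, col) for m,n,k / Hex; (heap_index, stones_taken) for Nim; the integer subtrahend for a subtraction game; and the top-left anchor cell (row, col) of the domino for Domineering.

ply 1, X at ..X../O..XO | (0,0)=+0→X.X../O..XO; (0,1)=+1→.XX../O..XO*; (0,3)=+1→..XX./O..XO; (0,4)=+0→..X.X/O..XO; (1,1)=+1→..X../OX.XO; (1,2)=+1→..X../O.XXO
ply 2, O at .XX../O..XO | (0,0)=-1→OXX../O..XO*; (0,3)=-1→.XXO./O..XO; (0,4)=-1→.XX.O/O..XO; (1,1)=-1→.XX../OO.XO; (1,2)=-1→.XX../O.OXO
ply 3, X at OXX../O..XO | (0,3)=+1→OXXX./O..XO*; (0,4)=+0→OXX.X/O..XO; (1,1)=+1→OXX../OX.XO; (1,2)=+1→OXX../O.XXO
ply 4: OXXX./O..XO is terminal -1 (O); from ..X../O..XO depth 6

PV length from [..X../O..XO]: 3 plies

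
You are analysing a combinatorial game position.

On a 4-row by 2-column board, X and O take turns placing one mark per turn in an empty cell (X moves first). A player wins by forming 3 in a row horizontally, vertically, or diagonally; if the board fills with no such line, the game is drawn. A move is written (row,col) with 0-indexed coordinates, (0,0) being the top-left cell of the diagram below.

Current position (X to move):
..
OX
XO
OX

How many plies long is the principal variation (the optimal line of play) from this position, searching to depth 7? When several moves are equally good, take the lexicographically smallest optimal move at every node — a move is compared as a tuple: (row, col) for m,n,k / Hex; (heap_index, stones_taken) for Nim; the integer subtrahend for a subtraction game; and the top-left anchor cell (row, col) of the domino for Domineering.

PV length from [../OX/XO/OX]: 2 plies

[../OX/XO/OX] X move#1: (0,0):+0/X./OX/XO/OX*, (0,1):+0/.X/OX/XO/OX
[X./OX/XO/OX] O move#2: (0,1):+0/XO/OX/XO/OX*
[XO/OX/XO/OX] end (terminal +0, X#3); searched ../OX/XO/OX to 7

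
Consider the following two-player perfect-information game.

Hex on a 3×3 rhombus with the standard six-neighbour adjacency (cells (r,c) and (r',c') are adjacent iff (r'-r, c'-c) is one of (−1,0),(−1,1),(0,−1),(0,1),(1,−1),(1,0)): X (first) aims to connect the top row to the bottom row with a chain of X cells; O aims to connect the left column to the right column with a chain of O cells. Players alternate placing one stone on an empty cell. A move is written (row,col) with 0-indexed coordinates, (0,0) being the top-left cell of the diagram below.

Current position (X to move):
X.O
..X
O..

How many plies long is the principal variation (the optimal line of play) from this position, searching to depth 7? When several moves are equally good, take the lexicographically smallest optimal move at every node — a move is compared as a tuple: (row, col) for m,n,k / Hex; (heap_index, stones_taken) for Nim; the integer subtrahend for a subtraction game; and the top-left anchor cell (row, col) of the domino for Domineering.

PV length from [X.O/..X/O..]: 5 plies

p1 X@[X.O/..X/O..]: (0,1)[XXO/..X/O..]-1 (1,0)[X.O/X.X/O..]-1 (1,1)[X.O/.XX/O..]+1* (2,1)[X.O/..X/OX.]-1 (2,2)[X.O/..X/O.X]-1
p2 O@[X.O/.XX/O..]: (0,1)[XOO/.XX/O..]-1* (1,0)[X.O/OXX/O..]-1 (2,1)[X.O/.XX/OO.]-1 (2,2)[X.O/.XX/O.O]-1
p3 X@[XOO/.XX/O..]: (1,0)[XOO/XXX/O..]+1* (2,1)[XOO/.XX/OX.]-1 (2,2)[XOO/.XX/O.X]-1
p4 O@[XOO/XXX/O..]: (2,1)[XOO/XXX/OO.]-1* (2,2)[XOO/XXX/O.O]-1
p5 X@[XOO/XXX/OO.]: (2,2)[XOO/XXX/OOX]+1*
p6 O@[XOO/XXX/OOX] terminal -1; root [X.O/..X/O..] d7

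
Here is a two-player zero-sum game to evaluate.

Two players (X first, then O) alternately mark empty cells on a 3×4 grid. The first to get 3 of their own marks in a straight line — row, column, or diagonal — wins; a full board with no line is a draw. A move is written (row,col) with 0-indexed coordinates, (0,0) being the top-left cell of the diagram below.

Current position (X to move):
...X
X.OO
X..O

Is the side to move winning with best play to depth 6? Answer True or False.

X winning at [...X/X.OO/X..O]: True

[...X/X.OO/X..O] X move#1: (0,0):+1/X..X/X.OO/X..O*, (0,1):-1/.X.X/X.OO/X..O, (0,2):-1/..XX/X.OO/X..O, (1,1):-1/...X/XXOO/X..O, (2,1):-1/...X/X.OO/XX.O, (2,2):-1/...X/X.OO/X.XO
[X..X/X.OO/X..O] end (terminal -1, O#2); searched ...X/X.OO/X..O to 6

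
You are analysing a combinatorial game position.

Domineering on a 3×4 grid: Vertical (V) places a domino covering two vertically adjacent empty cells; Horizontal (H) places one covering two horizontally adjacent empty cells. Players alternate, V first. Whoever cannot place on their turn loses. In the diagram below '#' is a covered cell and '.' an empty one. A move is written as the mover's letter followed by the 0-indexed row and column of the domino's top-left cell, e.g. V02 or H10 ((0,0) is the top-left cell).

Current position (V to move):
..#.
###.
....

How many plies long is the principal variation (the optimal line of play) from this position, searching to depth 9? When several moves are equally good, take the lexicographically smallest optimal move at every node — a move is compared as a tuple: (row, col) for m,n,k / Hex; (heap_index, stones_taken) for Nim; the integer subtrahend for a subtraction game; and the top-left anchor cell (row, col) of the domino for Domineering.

[..#./###./....] V move#1: V03:-1/..##/####/....*, V13:-1/..#./####/...#
[..##/####/....] H move#2: H00:+1/####/####/....*, H20:+1/..##/####/##.., H21:+1/..##/####/.##., H22:+1/..##/####/..##
[####/####/....] end (terminal -1, V#3); searched ..#./###./.... to 9

PV length from [..#./###./....]: 2 plies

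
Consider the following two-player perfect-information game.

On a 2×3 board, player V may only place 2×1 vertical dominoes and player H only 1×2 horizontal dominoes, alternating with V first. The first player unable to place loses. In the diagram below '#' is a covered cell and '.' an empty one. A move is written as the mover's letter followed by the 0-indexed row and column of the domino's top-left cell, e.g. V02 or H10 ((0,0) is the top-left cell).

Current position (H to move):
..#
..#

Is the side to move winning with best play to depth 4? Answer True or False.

H winning at [..#/..#]: True

[..#/..#] H move#1: H00:+1/###/..#*, H10:+1/..#/###
[###/..#] end (terminal -1, V#2); searched ..#/..# to 4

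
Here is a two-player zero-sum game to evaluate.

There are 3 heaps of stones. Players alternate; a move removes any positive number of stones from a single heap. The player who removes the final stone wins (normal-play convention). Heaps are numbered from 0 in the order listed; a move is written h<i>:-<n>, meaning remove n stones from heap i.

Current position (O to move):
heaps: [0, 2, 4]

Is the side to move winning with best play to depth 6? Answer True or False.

p1 O@[(0,2,4)]: h1:-1[(0,1,4)]-1 h1:-2[(0,0,4)]-1 h2:-1[(0,2,3)]-1 h2:-2[(0,2,2)]+1* h2:-3[(0,2,1)]-1 h2:-4[(0,2,0)]-1
p2 X@[(0,2,2)]: h1:-1[(0,1,2)]-1* h1:-2[(0,0,2)]-1 h2:-1[(0,2,1)]-1 h2:-2[(0,2,0)]-1
p3 O@[(0,1,2)]: h1:-1[(0,0,2)]-1 h2:-1[(0,1,1)]+1* h2:-2[(0,1,0)]-1
p4 X@[(0,1,1)]: h1:-1[(0,0,1)]-1* h2:-1[(0,1,0)]-1
p5 O@[(0,0,1)]: h2:-1[(0,0,0)]+1*
p6 X@[(0,0,0)] terminal -1; root [(0,2,4)] d6

O winning at [(0,2,4)]: True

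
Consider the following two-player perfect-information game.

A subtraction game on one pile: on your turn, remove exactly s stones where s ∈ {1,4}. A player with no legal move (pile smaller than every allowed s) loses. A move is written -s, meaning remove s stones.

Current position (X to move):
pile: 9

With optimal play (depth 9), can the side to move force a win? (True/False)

X winning at [9]: True

p1 X@[9]: -1[8]-1 -4[5]+1*
p2 O@[5]: -1[4]-1* -4[1]-1
p3 X@[4]: -1[3]-1 -4[0]+1*
p4 O@[0] terminal -1; root [9] d9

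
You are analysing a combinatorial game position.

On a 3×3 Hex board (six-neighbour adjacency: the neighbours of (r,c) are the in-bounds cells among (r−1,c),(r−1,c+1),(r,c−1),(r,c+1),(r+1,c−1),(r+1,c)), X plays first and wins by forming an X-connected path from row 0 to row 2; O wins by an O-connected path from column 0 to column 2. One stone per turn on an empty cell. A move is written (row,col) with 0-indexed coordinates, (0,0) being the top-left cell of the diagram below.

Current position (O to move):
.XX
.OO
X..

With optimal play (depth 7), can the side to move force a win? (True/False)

[.XX/.OO/X..] O move#1: (0,0):-1/OXX/.OO/X.., (1,0):+1/.XX/OOO/X..*, (2,1):-1/.XX/.OO/XO., (2,2):-1/.XX/.OO/X.O
[.XX/OOO/X..] end (terminal -1, X#2); searched .XX/.OO/X.. to 7

O winning at [.XX/.OO/X..]: True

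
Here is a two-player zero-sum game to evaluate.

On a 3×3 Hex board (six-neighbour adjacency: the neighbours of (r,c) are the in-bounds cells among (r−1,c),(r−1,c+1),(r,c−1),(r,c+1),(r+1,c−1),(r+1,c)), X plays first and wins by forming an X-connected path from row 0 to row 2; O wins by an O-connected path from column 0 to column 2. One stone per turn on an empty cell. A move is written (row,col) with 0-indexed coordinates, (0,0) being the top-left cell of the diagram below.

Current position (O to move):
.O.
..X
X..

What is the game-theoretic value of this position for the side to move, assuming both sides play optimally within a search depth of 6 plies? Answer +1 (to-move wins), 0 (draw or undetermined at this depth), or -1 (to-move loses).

value(.O./..X/X.., O) = +1

ply 1, O at .O./..X/X.. | (0,0)=-1→OO./..X/X..; (0,2)=+1→.OO/..X/X..*; (1,0)=-1→.O./O.X/X..; (1,1)=-1→.O./.OX/X..; (2,1)=-1→.O./..X/XO.; (2,2)=-1→.O./..X/X.O
ply 2, X at .OO/..X/X.. | (0,0)=-1→XOO/..X/X..*; (1,0)=-1→.OO/X.X/X..; (1,1)=-1→.OO/.XX/X..; (2,1)=-1→.OO/..X/XX.; (2,2)=-1→.OO/..X/X.X
ply 3, O at XOO/..X/X.. | (1,0)=+1→XOO/O.X/X..*; (1,1)=-1→XOO/.OX/X..; (2,1)=-1→XOO/..X/XO.; (2,2)=-1→XOO/..X/X.O
ply 4: XOO/O.X/X.. is terminal -1 (X); from .O./..X/X.. depth 6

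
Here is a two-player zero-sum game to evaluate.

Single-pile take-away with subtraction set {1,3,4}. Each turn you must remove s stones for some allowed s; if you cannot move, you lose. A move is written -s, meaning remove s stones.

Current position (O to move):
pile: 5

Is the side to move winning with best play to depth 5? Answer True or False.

[5] O move#1: -1:-1/4, -3:+1/2*, -4:-1/1
[2] X move#2: -1:-1/1*
[1] O move#3: -1:+1/0*
[0] end (terminal -1, X#4); searched 5 to 5

O winning at [5]: True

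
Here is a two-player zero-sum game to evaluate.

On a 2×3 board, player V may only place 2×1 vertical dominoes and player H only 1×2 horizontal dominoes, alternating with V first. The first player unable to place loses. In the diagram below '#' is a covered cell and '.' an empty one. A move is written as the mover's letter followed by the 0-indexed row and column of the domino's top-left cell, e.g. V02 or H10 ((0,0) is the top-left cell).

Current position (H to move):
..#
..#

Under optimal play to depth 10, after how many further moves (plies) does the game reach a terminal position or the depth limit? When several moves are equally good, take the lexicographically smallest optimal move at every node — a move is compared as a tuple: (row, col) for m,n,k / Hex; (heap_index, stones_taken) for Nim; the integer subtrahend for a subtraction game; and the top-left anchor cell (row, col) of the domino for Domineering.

PV length from [..#/..#]: 1 ply

p1 H@[..#/..#]: H00[###/..#]+1* H10[..#/###]+1
p2 V@[###/..#] terminal -1; root [..#/..#] d10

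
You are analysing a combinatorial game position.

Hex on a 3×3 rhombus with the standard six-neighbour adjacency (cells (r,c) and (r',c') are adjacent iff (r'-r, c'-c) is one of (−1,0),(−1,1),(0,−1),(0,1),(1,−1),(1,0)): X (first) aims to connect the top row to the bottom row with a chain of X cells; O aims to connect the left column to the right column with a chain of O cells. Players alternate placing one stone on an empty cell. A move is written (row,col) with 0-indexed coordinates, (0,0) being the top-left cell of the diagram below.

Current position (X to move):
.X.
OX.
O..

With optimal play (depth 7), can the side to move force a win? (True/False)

[.X./OX./O..] X move#1: (0,0):-1/XX./OX./O.., (0,2):-1/.XX/OX./O.., (1,2):+1/.X./OXX/O..*, (2,1):+1/.X./OX./OX., (2,2):+1/.X./OX./O.X
[.X./OXX/O..] O move#2: (0,0):-1/OX./OXX/O..*, (0,2):-1/.XO/OXX/O.., (2,1):-1/.X./OXX/OO., (2,2):-1/.X./OXX/O.O
[OX./OXX/O..] X move#3: (0,2):+1/OXX/OXX/O..*, (2,1):+1/OX./OXX/OX., (2,2):+1/OX./OXX/O.X
[OXX/OXX/O..] O move#4: (2,1):-1/OXX/OXX/OO.*, (2,2):-1/OXX/OXX/O.O
[OXX/OXX/OO.] X move#5: (2,2):+1/OXX/OXX/OOX*
[OXX/OXX/OOX] end (terminal -1, O#6); searched .X./OX./O.. to 7

X winning at [.X./OX./O..]: True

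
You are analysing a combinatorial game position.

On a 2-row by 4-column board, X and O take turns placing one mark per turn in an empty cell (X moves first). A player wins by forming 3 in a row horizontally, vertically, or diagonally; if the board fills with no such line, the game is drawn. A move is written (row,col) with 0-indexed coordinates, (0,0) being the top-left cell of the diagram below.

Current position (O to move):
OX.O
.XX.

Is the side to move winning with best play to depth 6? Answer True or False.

O winning at [OX.O/.XX.]: False

[OX.O/.XX.] O move#1: (0,2):-1/OXOO/.XX.*, (1,0):-1/OX.O/OXX., (1,3):-1/OX.O/.XXO
[OXOO/.XX.] X move#2: (1,0):+1/OXOO/XXX.*, (1,3):+1/OXOO/.XXX
[OXOO/XXX.] end (terminal -1, O#3); searched OX.O/.XX. to 6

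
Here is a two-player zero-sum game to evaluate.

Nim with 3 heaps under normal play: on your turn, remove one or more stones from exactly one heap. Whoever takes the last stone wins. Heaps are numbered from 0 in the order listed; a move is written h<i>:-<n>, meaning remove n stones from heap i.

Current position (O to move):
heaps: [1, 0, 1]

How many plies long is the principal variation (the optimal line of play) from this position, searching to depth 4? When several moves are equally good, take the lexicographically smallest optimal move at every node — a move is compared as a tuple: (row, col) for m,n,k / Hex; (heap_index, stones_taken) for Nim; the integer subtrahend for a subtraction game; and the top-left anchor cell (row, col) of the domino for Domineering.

PV length from [(1,0,1)]: 2 plies

p1 O@[(1,0,1)]: h0:-1[(0,0,1)]-1* h2:-1[(1,0,0)]-1
p2 X@[(0,0,1)]: h2:-1[(0,0,0)]+1*
p3 O@[(0,0,0)] terminal -1; root [(1,0,1)] d4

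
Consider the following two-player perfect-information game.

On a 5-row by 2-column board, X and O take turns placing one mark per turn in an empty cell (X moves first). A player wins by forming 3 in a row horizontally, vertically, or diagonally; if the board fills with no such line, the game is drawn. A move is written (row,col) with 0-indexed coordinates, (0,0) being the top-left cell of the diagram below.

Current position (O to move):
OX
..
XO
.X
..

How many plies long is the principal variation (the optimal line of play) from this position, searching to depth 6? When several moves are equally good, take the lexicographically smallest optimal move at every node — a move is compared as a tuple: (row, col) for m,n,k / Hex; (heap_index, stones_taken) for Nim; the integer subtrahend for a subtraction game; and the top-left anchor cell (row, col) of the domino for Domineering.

[OX/../XO/.X/..] O move#1: (1,0):+0/OX/O./XO/.X/..*, (1,1):-1/OX/.O/XO/.X/.., (3,0):+0/OX/../XO/OX/.., (4,0):+0/OX/../XO/.X/O., (4,1):-1/OX/../XO/.X/.O
[OX/O./XO/.X/..] X move#2: (1,1):+0/OX/OX/XO/.X/..*, (3,0):+0/OX/O./XO/XX/.., (4,0):+0/OX/O./XO/.X/X., (4,1):+0/OX/O./XO/.X/.X
[OX/OX/XO/.X/..] O move#3: (3,0):+0/OX/OX/XO/OX/..*, (4,0):+0/OX/OX/XO/.X/O., (4,1):+0/OX/OX/XO/.X/.O
[OX/OX/XO/OX/..] X move#4: (4,0):+0/OX/OX/XO/OX/X.*, (4,1):+0/OX/OX/XO/OX/.X
[OX/OX/XO/OX/X.] O move#5: (4,1):+0/OX/OX/XO/OX/XO*
[OX/OX/XO/OX/XO] end (terminal +0, X#6); searched OX/../XO/.X/.. to 6

PV length from [OX/../XO/.X/..]: 5 plies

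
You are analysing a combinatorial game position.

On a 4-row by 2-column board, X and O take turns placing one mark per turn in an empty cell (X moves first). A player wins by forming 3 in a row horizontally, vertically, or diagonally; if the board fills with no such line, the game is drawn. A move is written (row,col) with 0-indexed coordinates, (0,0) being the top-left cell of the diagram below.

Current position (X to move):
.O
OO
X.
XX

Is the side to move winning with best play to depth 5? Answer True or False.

X winning at [.O/OO/X./XX]: False

[.O/OO/X./XX] X move#1: (0,0):-1/XO/OO/X./XX, (2,1):+0/.O/OO/XX/XX*
[.O/OO/XX/XX] O move#2: (0,0):+0/OO/OO/XX/XX*
[OO/OO/XX/XX] end (terminal +0, X#3); searched .O/OO/X./XX to 5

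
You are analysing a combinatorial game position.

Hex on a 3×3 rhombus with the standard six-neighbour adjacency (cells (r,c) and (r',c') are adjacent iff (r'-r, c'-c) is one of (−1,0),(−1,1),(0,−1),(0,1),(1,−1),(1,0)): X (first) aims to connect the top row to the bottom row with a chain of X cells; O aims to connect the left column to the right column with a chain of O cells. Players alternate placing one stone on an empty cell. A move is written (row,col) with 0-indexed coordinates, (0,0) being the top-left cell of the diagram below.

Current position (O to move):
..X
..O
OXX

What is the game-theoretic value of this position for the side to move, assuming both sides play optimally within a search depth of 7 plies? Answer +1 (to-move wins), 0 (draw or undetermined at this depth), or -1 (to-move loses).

value(..X/..O/OXX, O) = +1

ply 1, O at ..X/..O/OXX | (0,0)=-1→O.X/..O/OXX; (0,1)=-1→.OX/..O/OXX; (1,0)=-1→..X/O.O/OXX; (1,1)=+1→..X/.OO/OXX*
ply 2: ..X/.OO/OXX is terminal -1 (X); from ..X/..O/OXX depth 7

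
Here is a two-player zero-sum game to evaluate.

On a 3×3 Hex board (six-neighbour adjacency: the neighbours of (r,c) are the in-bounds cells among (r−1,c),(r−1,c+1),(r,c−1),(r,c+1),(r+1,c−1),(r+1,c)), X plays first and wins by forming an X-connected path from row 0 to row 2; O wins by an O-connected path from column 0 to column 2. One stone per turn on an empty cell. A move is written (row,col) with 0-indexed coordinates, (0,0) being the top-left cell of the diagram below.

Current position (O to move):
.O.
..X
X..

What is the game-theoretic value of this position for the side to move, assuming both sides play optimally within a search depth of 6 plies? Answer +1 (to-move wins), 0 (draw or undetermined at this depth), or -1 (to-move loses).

value(.O./..X/X.., O) = +1

ply 1, O at .O./..X/X.. | (0,0)=-1→OO./..X/X..; (0,2)=+1→.OO/..X/X..*; (1,0)=-1→.O./O.X/X..; (1,1)=-1→.O./.OX/X..; (2,1)=-1→.O./..X/XO.; (2,2)=-1→.O./..X/X.O
ply 2, X at .OO/..X/X.. | (0,0)=-1→XOO/..X/X..*; (1,0)=-1→.OO/X.X/X..; (1,1)=-1→.OO/.XX/X..; (2,1)=-1→.OO/..X/XX.; (2,2)=-1→.OO/..X/X.X
ply 3, O at XOO/..X/X.. | (1,0)=+1→XOO/O.X/X..*; (1,1)=-1→XOO/.OX/X..; (2,1)=-1→XOO/..X/XO.; (2,2)=-1→XOO/..X/X.O
ply 4: XOO/O.X/X.. is terminal -1 (X); from .O./..X/X.. depth 6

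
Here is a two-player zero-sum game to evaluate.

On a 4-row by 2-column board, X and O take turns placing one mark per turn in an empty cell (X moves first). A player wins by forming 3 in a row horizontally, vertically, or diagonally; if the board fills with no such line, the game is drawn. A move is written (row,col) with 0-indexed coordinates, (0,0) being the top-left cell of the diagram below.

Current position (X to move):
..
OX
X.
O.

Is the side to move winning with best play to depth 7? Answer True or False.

X winning at [../OX/X./O.]: True

ply 1, X at ../OX/X./O. | (0,0)=+0→X./OX/X./O.; (0,1)=+0→.X/OX/X./O.; (2,1)=+1→../OX/XX/O.*; (3,1)=+0→../OX/X./OX
ply 2, O at ../OX/XX/O. | (0,0)=-1→O./OX/XX/O.*; (0,1)=-1→.O/OX/XX/O.; (3,1)=-1→../OX/XX/OO
ply 3, X at O./OX/XX/O. | (0,1)=+1→OX/OX/XX/O.*; (3,1)=+1→O./OX/XX/OX
ply 4: OX/OX/XX/O. is terminal -1 (O); from ../OX/X./O. depth 7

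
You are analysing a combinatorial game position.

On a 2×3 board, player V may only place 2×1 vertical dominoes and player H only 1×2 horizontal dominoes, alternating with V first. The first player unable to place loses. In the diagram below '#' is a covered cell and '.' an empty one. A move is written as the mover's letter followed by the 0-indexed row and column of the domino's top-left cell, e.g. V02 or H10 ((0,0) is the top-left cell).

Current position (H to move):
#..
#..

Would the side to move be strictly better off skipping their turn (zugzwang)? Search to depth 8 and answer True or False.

ply 1, H at #../#.. | H01=+1→###/#..*; H11=+1→#../###
ply 2: ###/#.. is terminal -1 (V); from #../#.. depth 8
if H skipped the turn, V would face:
~ ply 1, V at #../#.. | V01=+1→##./##.*; V02=+1→#.#/#.#
~ ply 2: ##./##. is terminal -1 (H); from #../#.. depth 8
compare (H): move=+1 vs pass=-1

zugzwang(#../#.., H) = False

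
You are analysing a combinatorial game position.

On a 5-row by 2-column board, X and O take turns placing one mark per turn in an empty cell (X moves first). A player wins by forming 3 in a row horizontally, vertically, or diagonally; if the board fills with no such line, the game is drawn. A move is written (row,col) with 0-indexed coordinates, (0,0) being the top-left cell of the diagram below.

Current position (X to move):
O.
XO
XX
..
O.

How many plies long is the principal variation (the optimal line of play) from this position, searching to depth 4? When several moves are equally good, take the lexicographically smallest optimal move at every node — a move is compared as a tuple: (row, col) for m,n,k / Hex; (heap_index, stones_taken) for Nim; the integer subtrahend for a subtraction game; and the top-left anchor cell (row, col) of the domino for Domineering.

[O./XO/XX/../O.] X move#1: (0,1):+0/OX/XO/XX/../O., (3,0):+1/O./XO/XX/X./O.*, (3,1):+1/O./XO/XX/.X/O., (4,1):+1/O./XO/XX/../OX
[O./XO/XX/X./O.] end (terminal -1, O#2); searched O./XO/XX/../O. to 4

PV length from [O./XO/XX/../O.]: 1 ply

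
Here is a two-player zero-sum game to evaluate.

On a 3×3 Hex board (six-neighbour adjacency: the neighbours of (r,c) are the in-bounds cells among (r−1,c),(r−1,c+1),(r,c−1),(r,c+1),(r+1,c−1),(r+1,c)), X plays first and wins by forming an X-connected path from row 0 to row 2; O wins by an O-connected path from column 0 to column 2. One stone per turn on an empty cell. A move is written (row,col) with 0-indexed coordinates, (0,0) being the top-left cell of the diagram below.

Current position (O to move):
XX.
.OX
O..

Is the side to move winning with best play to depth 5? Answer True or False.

O winning at [XX./.OX/O..]: True

p1 O@[XX./.OX/O..]: (0,2)[XXO/.OX/O..]+1* (1,0)[XX./OOX/O..]-1 (2,1)[XX./.OX/OO.]+1 (2,2)[XX./.OX/O.O]+1
p2 X@[XXO/.OX/O..] terminal -1; root [XX./.OX/O..] d5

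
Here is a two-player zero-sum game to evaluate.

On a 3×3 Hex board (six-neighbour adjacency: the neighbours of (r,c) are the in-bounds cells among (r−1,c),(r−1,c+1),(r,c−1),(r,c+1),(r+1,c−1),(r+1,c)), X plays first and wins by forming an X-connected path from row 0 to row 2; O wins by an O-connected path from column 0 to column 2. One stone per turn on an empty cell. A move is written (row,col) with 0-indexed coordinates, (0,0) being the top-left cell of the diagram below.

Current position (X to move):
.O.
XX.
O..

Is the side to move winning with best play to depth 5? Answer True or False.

[.O./XX./O..] X move#1: (0,0):-1/XO./XX./O.., (0,2):-1/.OX/XX./O.., (1,2):+1/.O./XXX/O..*, (2,1):+1/.O./XX./OX., (2,2):+1/.O./XX./O.X
[.O./XXX/O..] O move#2: (0,0):-1/OO./XXX/O..*, (0,2):-1/.OO/XXX/O.., (2,1):-1/.O./XXX/OO., (2,2):-1/.O./XXX/O.O
[OO./XXX/O..] X move#3: (0,2):+1/OOX/XXX/O..*, (2,1):-1/OO./XXX/OX., (2,2):-1/OO./XXX/O.X
[OOX/XXX/O..] O move#4: (2,1):-1/OOX/XXX/OO.*, (2,2):-1/OOX/XXX/O.O
[OOX/XXX/OO.] X move#5: (2,2):+1/OOX/XXX/OOX*
[OOX/XXX/OOX] end (terminal -1, O#6); searched .O./XX./O.. to 5

X winning at [.O./XX./O..]: True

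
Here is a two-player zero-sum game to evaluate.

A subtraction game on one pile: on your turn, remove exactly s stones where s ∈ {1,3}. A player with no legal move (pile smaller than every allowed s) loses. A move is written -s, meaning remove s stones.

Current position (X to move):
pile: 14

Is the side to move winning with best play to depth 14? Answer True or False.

X winning at [14]: False

ply 1, X at 14 | -1=-1→13*; -3=-1→11
ply 2, O at 13 | -1=+1→12*; -3=+1→10
ply 3, X at 12 | -1=-1→11*; -3=-1→9
ply 4, O at 11 | -1=+1→10*; -3=+1→8
ply 5, X at 10 | -1=-1→9*; -3=-1→7
ply 6, O at 9 | -1=+1→8*; -3=+1→6
ply 7, X at 8 | -1=-1→7*; -3=-1→5
ply 8, O at 7 | -1=+1→6*; -3=+1→4
ply 9, X at 6 | -1=-1→5*; -3=-1→3
ply 10, O at 5 | -1=+1→4*; -3=+1→2
ply 11, X at 4 | -1=-1→3*; -3=-1→1
ply 12, O at 3 | -1=+1→2*; -3=+1→0
ply 13, X at 2 | -1=-1→1*
ply 14, O at 1 | -1=+1→0*
ply 15: 0 is terminal -1 (X); from 14 depth 14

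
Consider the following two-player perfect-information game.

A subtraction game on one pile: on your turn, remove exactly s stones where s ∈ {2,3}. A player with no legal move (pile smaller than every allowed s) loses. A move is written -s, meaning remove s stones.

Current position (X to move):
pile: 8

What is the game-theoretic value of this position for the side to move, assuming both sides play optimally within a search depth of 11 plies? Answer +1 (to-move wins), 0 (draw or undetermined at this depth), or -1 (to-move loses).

[8] X move#1: -2:+1/6*, -3:+1/5
[6] O move#2: -2:-1/4*, -3:-1/3
[4] X move#3: -2:-1/2, -3:+1/1*
[1] end (terminal -1, O#4); searched 8 to 11

value(8, X) = +1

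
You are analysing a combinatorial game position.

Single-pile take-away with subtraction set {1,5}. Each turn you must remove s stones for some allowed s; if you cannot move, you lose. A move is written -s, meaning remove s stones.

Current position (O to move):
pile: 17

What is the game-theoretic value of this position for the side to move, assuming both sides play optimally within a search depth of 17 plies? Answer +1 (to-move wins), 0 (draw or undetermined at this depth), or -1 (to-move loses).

ply 1, O at 17 | -1=+1→16*; -5=+1→12
ply 2, X at 16 | -1=-1→15*; -5=-1→11
ply 3, O at 15 | -1=+1→14*; -5=+1→10
ply 4, X at 14 | -1=-1→13*; -5=-1→9
ply 5, O at 13 | -1=+1→12*; -5=+1→8
ply 6, X at 12 | -1=-1→11*; -5=-1→7
ply 7, O at 11 | -1=+1→10*; -5=+1→6
ply 8, X at 10 | -1=-1→9*; -5=-1→5
ply 9, O at 9 | -1=+1→8*; -5=+1→4
ply 10, X at 8 | -1=-1→7*; -5=-1→3
ply 11, O at 7 | -1=+1→6*; -5=+1→2
ply 12, X at 6 | -1=-1→5*; -5=-1→1
ply 13, O at 5 | -1=+1→4*; -5=+1→0
ply 14, X at 4 | -1=-1→3*
ply 15, O at 3 | -1=+1→2*
ply 16, X at 2 | -1=-1→1*
ply 17, O at 1 | -1=+1→0*
ply 18: 0 is terminal -1 (X); from 17 depth 17

value(17, O) = +1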